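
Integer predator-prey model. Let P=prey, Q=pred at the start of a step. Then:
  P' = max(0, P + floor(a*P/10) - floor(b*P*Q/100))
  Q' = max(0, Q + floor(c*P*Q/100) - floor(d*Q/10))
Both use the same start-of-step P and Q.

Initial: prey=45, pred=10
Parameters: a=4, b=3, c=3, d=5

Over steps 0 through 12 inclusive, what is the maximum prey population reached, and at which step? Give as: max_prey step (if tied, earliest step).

Step 1: prey: 45+18-13=50; pred: 10+13-5=18
Step 2: prey: 50+20-27=43; pred: 18+27-9=36
Step 3: prey: 43+17-46=14; pred: 36+46-18=64
Step 4: prey: 14+5-26=0; pred: 64+26-32=58
Step 5: prey: 0+0-0=0; pred: 58+0-29=29
Step 6: prey: 0+0-0=0; pred: 29+0-14=15
Step 7: prey: 0+0-0=0; pred: 15+0-7=8
Step 8: prey: 0+0-0=0; pred: 8+0-4=4
Step 9: prey: 0+0-0=0; pred: 4+0-2=2
Step 10: prey: 0+0-0=0; pred: 2+0-1=1
Step 11: prey: 0+0-0=0; pred: 1+0-0=1
Step 12: prey: 0+0-0=0; pred: 1+0-0=1
Max prey = 50 at step 1

Answer: 50 1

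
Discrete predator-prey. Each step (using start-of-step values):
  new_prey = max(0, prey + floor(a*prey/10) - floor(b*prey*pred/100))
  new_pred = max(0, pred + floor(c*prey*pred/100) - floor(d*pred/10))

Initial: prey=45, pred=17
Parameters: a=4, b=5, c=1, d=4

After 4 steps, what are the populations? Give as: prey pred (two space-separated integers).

Answer: 8 6

Derivation:
Step 1: prey: 45+18-38=25; pred: 17+7-6=18
Step 2: prey: 25+10-22=13; pred: 18+4-7=15
Step 3: prey: 13+5-9=9; pred: 15+1-6=10
Step 4: prey: 9+3-4=8; pred: 10+0-4=6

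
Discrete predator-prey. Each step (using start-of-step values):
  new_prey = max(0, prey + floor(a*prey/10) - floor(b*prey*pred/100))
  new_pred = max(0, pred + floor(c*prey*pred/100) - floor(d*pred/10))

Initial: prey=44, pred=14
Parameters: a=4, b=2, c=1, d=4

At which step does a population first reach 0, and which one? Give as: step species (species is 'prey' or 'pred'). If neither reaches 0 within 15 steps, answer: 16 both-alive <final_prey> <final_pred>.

Step 1: prey: 44+17-12=49; pred: 14+6-5=15
Step 2: prey: 49+19-14=54; pred: 15+7-6=16
Step 3: prey: 54+21-17=58; pred: 16+8-6=18
Step 4: prey: 58+23-20=61; pred: 18+10-7=21
Step 5: prey: 61+24-25=60; pred: 21+12-8=25
Step 6: prey: 60+24-30=54; pred: 25+15-10=30
Step 7: prey: 54+21-32=43; pred: 30+16-12=34
Step 8: prey: 43+17-29=31; pred: 34+14-13=35
Step 9: prey: 31+12-21=22; pred: 35+10-14=31
Step 10: prey: 22+8-13=17; pred: 31+6-12=25
Step 11: prey: 17+6-8=15; pred: 25+4-10=19
Step 12: prey: 15+6-5=16; pred: 19+2-7=14
Step 13: prey: 16+6-4=18; pred: 14+2-5=11
Step 14: prey: 18+7-3=22; pred: 11+1-4=8
Step 15: prey: 22+8-3=27; pred: 8+1-3=6
No extinction within 15 steps

Answer: 16 both-alive 27 6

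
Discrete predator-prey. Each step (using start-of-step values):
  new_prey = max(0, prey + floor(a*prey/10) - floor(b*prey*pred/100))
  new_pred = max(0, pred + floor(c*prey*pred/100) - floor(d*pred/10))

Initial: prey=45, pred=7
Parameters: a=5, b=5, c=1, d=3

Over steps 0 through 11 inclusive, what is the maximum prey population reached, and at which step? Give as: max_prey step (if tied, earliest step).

Answer: 58 2

Derivation:
Step 1: prey: 45+22-15=52; pred: 7+3-2=8
Step 2: prey: 52+26-20=58; pred: 8+4-2=10
Step 3: prey: 58+29-29=58; pred: 10+5-3=12
Step 4: prey: 58+29-34=53; pred: 12+6-3=15
Step 5: prey: 53+26-39=40; pred: 15+7-4=18
Step 6: prey: 40+20-36=24; pred: 18+7-5=20
Step 7: prey: 24+12-24=12; pred: 20+4-6=18
Step 8: prey: 12+6-10=8; pred: 18+2-5=15
Step 9: prey: 8+4-6=6; pred: 15+1-4=12
Step 10: prey: 6+3-3=6; pred: 12+0-3=9
Step 11: prey: 6+3-2=7; pred: 9+0-2=7
Max prey = 58 at step 2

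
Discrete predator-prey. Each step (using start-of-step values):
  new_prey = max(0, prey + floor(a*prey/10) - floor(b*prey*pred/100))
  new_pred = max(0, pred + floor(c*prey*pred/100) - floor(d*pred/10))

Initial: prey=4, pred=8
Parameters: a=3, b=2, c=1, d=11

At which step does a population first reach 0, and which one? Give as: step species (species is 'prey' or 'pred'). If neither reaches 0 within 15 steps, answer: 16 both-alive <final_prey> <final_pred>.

Answer: 1 pred

Derivation:
Step 1: prey: 4+1-0=5; pred: 8+0-8=0
First extinction: pred at step 1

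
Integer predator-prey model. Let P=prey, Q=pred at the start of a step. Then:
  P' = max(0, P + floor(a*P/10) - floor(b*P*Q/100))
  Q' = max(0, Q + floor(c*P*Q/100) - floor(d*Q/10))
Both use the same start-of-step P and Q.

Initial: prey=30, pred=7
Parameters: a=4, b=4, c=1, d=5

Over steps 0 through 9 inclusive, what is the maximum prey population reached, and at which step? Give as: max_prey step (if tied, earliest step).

Answer: 155 9

Derivation:
Step 1: prey: 30+12-8=34; pred: 7+2-3=6
Step 2: prey: 34+13-8=39; pred: 6+2-3=5
Step 3: prey: 39+15-7=47; pred: 5+1-2=4
Step 4: prey: 47+18-7=58; pred: 4+1-2=3
Step 5: prey: 58+23-6=75; pred: 3+1-1=3
Step 6: prey: 75+30-9=96; pred: 3+2-1=4
Step 7: prey: 96+38-15=119; pred: 4+3-2=5
Step 8: prey: 119+47-23=143; pred: 5+5-2=8
Step 9: prey: 143+57-45=155; pred: 8+11-4=15
Max prey = 155 at step 9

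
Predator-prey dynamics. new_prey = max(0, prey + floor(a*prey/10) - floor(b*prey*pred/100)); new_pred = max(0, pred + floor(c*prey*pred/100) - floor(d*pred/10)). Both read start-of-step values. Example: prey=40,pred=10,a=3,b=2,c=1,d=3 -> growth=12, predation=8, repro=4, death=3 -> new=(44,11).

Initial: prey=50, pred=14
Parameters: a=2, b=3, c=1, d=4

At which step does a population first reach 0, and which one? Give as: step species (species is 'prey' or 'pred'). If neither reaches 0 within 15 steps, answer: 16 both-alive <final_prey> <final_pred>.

Step 1: prey: 50+10-21=39; pred: 14+7-5=16
Step 2: prey: 39+7-18=28; pred: 16+6-6=16
Step 3: prey: 28+5-13=20; pred: 16+4-6=14
Step 4: prey: 20+4-8=16; pred: 14+2-5=11
Step 5: prey: 16+3-5=14; pred: 11+1-4=8
Step 6: prey: 14+2-3=13; pred: 8+1-3=6
Step 7: prey: 13+2-2=13; pred: 6+0-2=4
Step 8: prey: 13+2-1=14; pred: 4+0-1=3
Step 9: prey: 14+2-1=15; pred: 3+0-1=2
Step 10: prey: 15+3-0=18; pred: 2+0-0=2
Step 11: prey: 18+3-1=20; pred: 2+0-0=2
Step 12: prey: 20+4-1=23; pred: 2+0-0=2
Step 13: prey: 23+4-1=26; pred: 2+0-0=2
Step 14: prey: 26+5-1=30; pred: 2+0-0=2
Step 15: prey: 30+6-1=35; pred: 2+0-0=2
No extinction within 15 steps

Answer: 16 both-alive 35 2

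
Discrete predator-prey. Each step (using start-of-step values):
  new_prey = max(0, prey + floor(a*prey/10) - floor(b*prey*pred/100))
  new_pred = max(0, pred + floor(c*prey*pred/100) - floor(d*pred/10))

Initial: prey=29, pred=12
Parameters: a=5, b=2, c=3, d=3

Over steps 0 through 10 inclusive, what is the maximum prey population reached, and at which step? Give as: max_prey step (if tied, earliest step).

Answer: 41 2

Derivation:
Step 1: prey: 29+14-6=37; pred: 12+10-3=19
Step 2: prey: 37+18-14=41; pred: 19+21-5=35
Step 3: prey: 41+20-28=33; pred: 35+43-10=68
Step 4: prey: 33+16-44=5; pred: 68+67-20=115
Step 5: prey: 5+2-11=0; pred: 115+17-34=98
Step 6: prey: 0+0-0=0; pred: 98+0-29=69
Step 7: prey: 0+0-0=0; pred: 69+0-20=49
Step 8: prey: 0+0-0=0; pred: 49+0-14=35
Step 9: prey: 0+0-0=0; pred: 35+0-10=25
Step 10: prey: 0+0-0=0; pred: 25+0-7=18
Max prey = 41 at step 2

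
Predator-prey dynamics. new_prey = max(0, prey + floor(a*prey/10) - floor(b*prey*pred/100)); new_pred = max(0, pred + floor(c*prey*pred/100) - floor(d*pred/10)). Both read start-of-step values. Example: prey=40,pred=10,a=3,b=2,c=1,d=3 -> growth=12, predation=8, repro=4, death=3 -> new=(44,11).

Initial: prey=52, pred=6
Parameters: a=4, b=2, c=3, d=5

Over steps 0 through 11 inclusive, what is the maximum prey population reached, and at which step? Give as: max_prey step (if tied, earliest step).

Step 1: prey: 52+20-6=66; pred: 6+9-3=12
Step 2: prey: 66+26-15=77; pred: 12+23-6=29
Step 3: prey: 77+30-44=63; pred: 29+66-14=81
Step 4: prey: 63+25-102=0; pred: 81+153-40=194
Step 5: prey: 0+0-0=0; pred: 194+0-97=97
Step 6: prey: 0+0-0=0; pred: 97+0-48=49
Step 7: prey: 0+0-0=0; pred: 49+0-24=25
Step 8: prey: 0+0-0=0; pred: 25+0-12=13
Step 9: prey: 0+0-0=0; pred: 13+0-6=7
Step 10: prey: 0+0-0=0; pred: 7+0-3=4
Step 11: prey: 0+0-0=0; pred: 4+0-2=2
Max prey = 77 at step 2

Answer: 77 2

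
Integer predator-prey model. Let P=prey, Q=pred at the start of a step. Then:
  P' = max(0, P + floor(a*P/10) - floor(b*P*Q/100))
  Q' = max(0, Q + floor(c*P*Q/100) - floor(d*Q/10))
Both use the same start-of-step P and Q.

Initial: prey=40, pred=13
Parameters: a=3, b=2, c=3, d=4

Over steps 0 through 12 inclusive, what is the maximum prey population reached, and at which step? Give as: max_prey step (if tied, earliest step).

Step 1: prey: 40+12-10=42; pred: 13+15-5=23
Step 2: prey: 42+12-19=35; pred: 23+28-9=42
Step 3: prey: 35+10-29=16; pred: 42+44-16=70
Step 4: prey: 16+4-22=0; pred: 70+33-28=75
Step 5: prey: 0+0-0=0; pred: 75+0-30=45
Step 6: prey: 0+0-0=0; pred: 45+0-18=27
Step 7: prey: 0+0-0=0; pred: 27+0-10=17
Step 8: prey: 0+0-0=0; pred: 17+0-6=11
Step 9: prey: 0+0-0=0; pred: 11+0-4=7
Step 10: prey: 0+0-0=0; pred: 7+0-2=5
Step 11: prey: 0+0-0=0; pred: 5+0-2=3
Step 12: prey: 0+0-0=0; pred: 3+0-1=2
Max prey = 42 at step 1

Answer: 42 1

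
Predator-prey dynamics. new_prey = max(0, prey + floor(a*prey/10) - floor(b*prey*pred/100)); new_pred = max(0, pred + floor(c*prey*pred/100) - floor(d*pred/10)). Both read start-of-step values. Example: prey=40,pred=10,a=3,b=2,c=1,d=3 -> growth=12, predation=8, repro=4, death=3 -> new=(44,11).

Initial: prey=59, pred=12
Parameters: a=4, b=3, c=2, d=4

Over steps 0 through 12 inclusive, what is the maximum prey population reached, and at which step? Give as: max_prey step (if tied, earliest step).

Answer: 61 1

Derivation:
Step 1: prey: 59+23-21=61; pred: 12+14-4=22
Step 2: prey: 61+24-40=45; pred: 22+26-8=40
Step 3: prey: 45+18-54=9; pred: 40+36-16=60
Step 4: prey: 9+3-16=0; pred: 60+10-24=46
Step 5: prey: 0+0-0=0; pred: 46+0-18=28
Step 6: prey: 0+0-0=0; pred: 28+0-11=17
Step 7: prey: 0+0-0=0; pred: 17+0-6=11
Step 8: prey: 0+0-0=0; pred: 11+0-4=7
Step 9: prey: 0+0-0=0; pred: 7+0-2=5
Step 10: prey: 0+0-0=0; pred: 5+0-2=3
Step 11: prey: 0+0-0=0; pred: 3+0-1=2
Step 12: prey: 0+0-0=0; pred: 2+0-0=2
Max prey = 61 at step 1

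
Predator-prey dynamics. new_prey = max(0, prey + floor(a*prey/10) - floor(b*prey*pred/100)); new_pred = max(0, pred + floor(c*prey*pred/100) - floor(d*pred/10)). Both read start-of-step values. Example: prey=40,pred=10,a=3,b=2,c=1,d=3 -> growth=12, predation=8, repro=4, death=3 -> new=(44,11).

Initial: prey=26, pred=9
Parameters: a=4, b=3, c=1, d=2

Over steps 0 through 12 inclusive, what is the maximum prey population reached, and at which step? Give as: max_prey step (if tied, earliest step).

Step 1: prey: 26+10-7=29; pred: 9+2-1=10
Step 2: prey: 29+11-8=32; pred: 10+2-2=10
Step 3: prey: 32+12-9=35; pred: 10+3-2=11
Step 4: prey: 35+14-11=38; pred: 11+3-2=12
Step 5: prey: 38+15-13=40; pred: 12+4-2=14
Step 6: prey: 40+16-16=40; pred: 14+5-2=17
Step 7: prey: 40+16-20=36; pred: 17+6-3=20
Step 8: prey: 36+14-21=29; pred: 20+7-4=23
Step 9: prey: 29+11-20=20; pred: 23+6-4=25
Step 10: prey: 20+8-15=13; pred: 25+5-5=25
Step 11: prey: 13+5-9=9; pred: 25+3-5=23
Step 12: prey: 9+3-6=6; pred: 23+2-4=21
Max prey = 40 at step 5

Answer: 40 5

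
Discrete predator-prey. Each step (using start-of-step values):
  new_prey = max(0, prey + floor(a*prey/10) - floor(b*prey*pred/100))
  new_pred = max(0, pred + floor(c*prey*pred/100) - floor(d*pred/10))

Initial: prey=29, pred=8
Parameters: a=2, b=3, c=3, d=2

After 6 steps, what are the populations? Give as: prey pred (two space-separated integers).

Step 1: prey: 29+5-6=28; pred: 8+6-1=13
Step 2: prey: 28+5-10=23; pred: 13+10-2=21
Step 3: prey: 23+4-14=13; pred: 21+14-4=31
Step 4: prey: 13+2-12=3; pred: 31+12-6=37
Step 5: prey: 3+0-3=0; pred: 37+3-7=33
Step 6: prey: 0+0-0=0; pred: 33+0-6=27

Answer: 0 27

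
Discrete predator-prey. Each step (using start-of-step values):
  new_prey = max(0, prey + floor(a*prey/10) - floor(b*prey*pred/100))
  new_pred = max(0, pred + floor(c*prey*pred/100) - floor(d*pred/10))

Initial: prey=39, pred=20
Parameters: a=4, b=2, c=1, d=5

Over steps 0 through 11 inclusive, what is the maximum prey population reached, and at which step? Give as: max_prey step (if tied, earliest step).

Step 1: prey: 39+15-15=39; pred: 20+7-10=17
Step 2: prey: 39+15-13=41; pred: 17+6-8=15
Step 3: prey: 41+16-12=45; pred: 15+6-7=14
Step 4: prey: 45+18-12=51; pred: 14+6-7=13
Step 5: prey: 51+20-13=58; pred: 13+6-6=13
Step 6: prey: 58+23-15=66; pred: 13+7-6=14
Step 7: prey: 66+26-18=74; pred: 14+9-7=16
Step 8: prey: 74+29-23=80; pred: 16+11-8=19
Step 9: prey: 80+32-30=82; pred: 19+15-9=25
Step 10: prey: 82+32-41=73; pred: 25+20-12=33
Step 11: prey: 73+29-48=54; pred: 33+24-16=41
Max prey = 82 at step 9

Answer: 82 9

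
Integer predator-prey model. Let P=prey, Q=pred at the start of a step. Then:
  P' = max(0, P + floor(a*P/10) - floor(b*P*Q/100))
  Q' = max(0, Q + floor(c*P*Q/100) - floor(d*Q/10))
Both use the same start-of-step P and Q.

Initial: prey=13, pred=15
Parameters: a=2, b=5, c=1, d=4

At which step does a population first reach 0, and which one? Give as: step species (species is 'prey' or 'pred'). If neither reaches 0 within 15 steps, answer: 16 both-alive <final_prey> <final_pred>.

Answer: 16 both-alive 3 2

Derivation:
Step 1: prey: 13+2-9=6; pred: 15+1-6=10
Step 2: prey: 6+1-3=4; pred: 10+0-4=6
Step 3: prey: 4+0-1=3; pred: 6+0-2=4
Step 4: prey: 3+0-0=3; pred: 4+0-1=3
Step 5: prey: 3+0-0=3; pred: 3+0-1=2
Step 6: prey: 3+0-0=3; pred: 2+0-0=2
Steps 7-15: state stable at prey=3, pred=2 (no change)
No extinction within 15 steps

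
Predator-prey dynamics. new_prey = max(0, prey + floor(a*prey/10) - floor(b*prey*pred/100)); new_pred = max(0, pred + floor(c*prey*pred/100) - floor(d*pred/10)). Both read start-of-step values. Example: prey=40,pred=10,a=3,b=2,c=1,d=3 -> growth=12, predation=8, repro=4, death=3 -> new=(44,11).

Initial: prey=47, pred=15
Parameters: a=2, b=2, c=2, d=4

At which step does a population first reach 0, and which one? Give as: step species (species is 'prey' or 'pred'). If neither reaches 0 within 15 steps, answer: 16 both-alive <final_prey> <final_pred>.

Step 1: prey: 47+9-14=42; pred: 15+14-6=23
Step 2: prey: 42+8-19=31; pred: 23+19-9=33
Step 3: prey: 31+6-20=17; pred: 33+20-13=40
Step 4: prey: 17+3-13=7; pred: 40+13-16=37
Step 5: prey: 7+1-5=3; pred: 37+5-14=28
Step 6: prey: 3+0-1=2; pred: 28+1-11=18
Step 7: prey: 2+0-0=2; pred: 18+0-7=11
Step 8: prey: 2+0-0=2; pred: 11+0-4=7
Step 9: prey: 2+0-0=2; pred: 7+0-2=5
Step 10: prey: 2+0-0=2; pred: 5+0-2=3
Step 11: prey: 2+0-0=2; pred: 3+0-1=2
Step 12: prey: 2+0-0=2; pred: 2+0-0=2
Steps 13-15: state stable at prey=2, pred=2 (no change)
No extinction within 15 steps

Answer: 16 both-alive 2 2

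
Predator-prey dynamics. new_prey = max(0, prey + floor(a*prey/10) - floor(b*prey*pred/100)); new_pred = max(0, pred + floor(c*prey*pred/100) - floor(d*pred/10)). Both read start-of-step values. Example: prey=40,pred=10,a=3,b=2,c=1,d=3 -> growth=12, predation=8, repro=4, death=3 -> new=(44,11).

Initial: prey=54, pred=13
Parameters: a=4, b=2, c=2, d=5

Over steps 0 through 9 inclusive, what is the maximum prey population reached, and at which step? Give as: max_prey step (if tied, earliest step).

Step 1: prey: 54+21-14=61; pred: 13+14-6=21
Step 2: prey: 61+24-25=60; pred: 21+25-10=36
Step 3: prey: 60+24-43=41; pred: 36+43-18=61
Step 4: prey: 41+16-50=7; pred: 61+50-30=81
Step 5: prey: 7+2-11=0; pred: 81+11-40=52
Step 6: prey: 0+0-0=0; pred: 52+0-26=26
Step 7: prey: 0+0-0=0; pred: 26+0-13=13
Step 8: prey: 0+0-0=0; pred: 13+0-6=7
Step 9: prey: 0+0-0=0; pred: 7+0-3=4
Max prey = 61 at step 1

Answer: 61 1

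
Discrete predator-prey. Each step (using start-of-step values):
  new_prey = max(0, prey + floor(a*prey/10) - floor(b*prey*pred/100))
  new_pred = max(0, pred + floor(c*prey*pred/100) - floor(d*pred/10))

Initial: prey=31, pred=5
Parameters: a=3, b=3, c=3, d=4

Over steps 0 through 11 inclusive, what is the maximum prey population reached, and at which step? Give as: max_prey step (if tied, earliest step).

Step 1: prey: 31+9-4=36; pred: 5+4-2=7
Step 2: prey: 36+10-7=39; pred: 7+7-2=12
Step 3: prey: 39+11-14=36; pred: 12+14-4=22
Step 4: prey: 36+10-23=23; pred: 22+23-8=37
Step 5: prey: 23+6-25=4; pred: 37+25-14=48
Step 6: prey: 4+1-5=0; pred: 48+5-19=34
Step 7: prey: 0+0-0=0; pred: 34+0-13=21
Step 8: prey: 0+0-0=0; pred: 21+0-8=13
Step 9: prey: 0+0-0=0; pred: 13+0-5=8
Step 10: prey: 0+0-0=0; pred: 8+0-3=5
Step 11: prey: 0+0-0=0; pred: 5+0-2=3
Max prey = 39 at step 2

Answer: 39 2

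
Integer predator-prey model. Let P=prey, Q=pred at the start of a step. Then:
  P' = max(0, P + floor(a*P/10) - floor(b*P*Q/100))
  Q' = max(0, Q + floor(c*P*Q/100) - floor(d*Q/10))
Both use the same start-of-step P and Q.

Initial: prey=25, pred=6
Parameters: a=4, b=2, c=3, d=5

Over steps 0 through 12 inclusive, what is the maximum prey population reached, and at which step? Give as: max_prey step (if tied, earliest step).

Answer: 51 4

Derivation:
Step 1: prey: 25+10-3=32; pred: 6+4-3=7
Step 2: prey: 32+12-4=40; pred: 7+6-3=10
Step 3: prey: 40+16-8=48; pred: 10+12-5=17
Step 4: prey: 48+19-16=51; pred: 17+24-8=33
Step 5: prey: 51+20-33=38; pred: 33+50-16=67
Step 6: prey: 38+15-50=3; pred: 67+76-33=110
Step 7: prey: 3+1-6=0; pred: 110+9-55=64
Step 8: prey: 0+0-0=0; pred: 64+0-32=32
Step 9: prey: 0+0-0=0; pred: 32+0-16=16
Step 10: prey: 0+0-0=0; pred: 16+0-8=8
Step 11: prey: 0+0-0=0; pred: 8+0-4=4
Step 12: prey: 0+0-0=0; pred: 4+0-2=2
Max prey = 51 at step 4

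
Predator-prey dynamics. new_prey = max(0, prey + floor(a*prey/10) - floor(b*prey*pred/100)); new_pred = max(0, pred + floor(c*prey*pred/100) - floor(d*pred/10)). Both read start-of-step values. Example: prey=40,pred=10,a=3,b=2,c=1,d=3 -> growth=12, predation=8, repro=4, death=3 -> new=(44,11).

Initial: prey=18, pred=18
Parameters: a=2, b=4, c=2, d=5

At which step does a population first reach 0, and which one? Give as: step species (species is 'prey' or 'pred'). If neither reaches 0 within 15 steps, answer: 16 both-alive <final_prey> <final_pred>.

Answer: 16 both-alive 4 1

Derivation:
Step 1: prey: 18+3-12=9; pred: 18+6-9=15
Step 2: prey: 9+1-5=5; pred: 15+2-7=10
Step 3: prey: 5+1-2=4; pred: 10+1-5=6
Step 4: prey: 4+0-0=4; pred: 6+0-3=3
Step 5: prey: 4+0-0=4; pred: 3+0-1=2
Step 6: prey: 4+0-0=4; pred: 2+0-1=1
Step 7: prey: 4+0-0=4; pred: 1+0-0=1
Steps 8-15: state stable at prey=4, pred=1 (no change)
No extinction within 15 steps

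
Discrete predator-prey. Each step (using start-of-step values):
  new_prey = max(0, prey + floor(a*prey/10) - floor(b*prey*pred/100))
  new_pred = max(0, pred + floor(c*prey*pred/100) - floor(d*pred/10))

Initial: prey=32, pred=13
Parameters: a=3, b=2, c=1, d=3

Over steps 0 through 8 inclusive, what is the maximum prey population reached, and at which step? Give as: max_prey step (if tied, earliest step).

Answer: 33 1

Derivation:
Step 1: prey: 32+9-8=33; pred: 13+4-3=14
Step 2: prey: 33+9-9=33; pred: 14+4-4=14
Step 3: prey: 33+9-9=33; pred: 14+4-4=14
Step 4: prey: 33+9-9=33; pred: 14+4-4=14
Step 5: prey: 33+9-9=33; pred: 14+4-4=14
Step 6: prey: 33+9-9=33; pred: 14+4-4=14
Step 7: prey: 33+9-9=33; pred: 14+4-4=14
Step 8: prey: 33+9-9=33; pred: 14+4-4=14
Max prey = 33 at step 1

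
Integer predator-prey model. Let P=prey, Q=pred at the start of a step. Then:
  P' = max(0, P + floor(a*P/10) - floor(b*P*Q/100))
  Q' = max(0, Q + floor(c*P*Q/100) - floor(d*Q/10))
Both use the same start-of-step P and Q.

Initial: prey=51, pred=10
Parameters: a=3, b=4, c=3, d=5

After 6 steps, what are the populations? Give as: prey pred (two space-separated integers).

Step 1: prey: 51+15-20=46; pred: 10+15-5=20
Step 2: prey: 46+13-36=23; pred: 20+27-10=37
Step 3: prey: 23+6-34=0; pred: 37+25-18=44
Step 4: prey: 0+0-0=0; pred: 44+0-22=22
Step 5: prey: 0+0-0=0; pred: 22+0-11=11
Step 6: prey: 0+0-0=0; pred: 11+0-5=6

Answer: 0 6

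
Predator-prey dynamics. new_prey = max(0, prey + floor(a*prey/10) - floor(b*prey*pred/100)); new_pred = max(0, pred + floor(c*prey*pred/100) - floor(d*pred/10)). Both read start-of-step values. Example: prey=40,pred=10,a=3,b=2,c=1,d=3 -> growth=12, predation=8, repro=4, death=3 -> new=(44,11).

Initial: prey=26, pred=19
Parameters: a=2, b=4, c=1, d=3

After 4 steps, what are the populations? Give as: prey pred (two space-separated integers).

Step 1: prey: 26+5-19=12; pred: 19+4-5=18
Step 2: prey: 12+2-8=6; pred: 18+2-5=15
Step 3: prey: 6+1-3=4; pred: 15+0-4=11
Step 4: prey: 4+0-1=3; pred: 11+0-3=8

Answer: 3 8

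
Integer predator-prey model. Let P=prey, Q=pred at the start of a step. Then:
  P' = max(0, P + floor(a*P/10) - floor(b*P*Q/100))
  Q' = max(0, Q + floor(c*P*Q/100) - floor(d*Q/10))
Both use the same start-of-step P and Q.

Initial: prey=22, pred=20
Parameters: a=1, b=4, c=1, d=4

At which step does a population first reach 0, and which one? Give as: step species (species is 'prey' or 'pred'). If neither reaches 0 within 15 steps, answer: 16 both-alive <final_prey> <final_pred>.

Step 1: prey: 22+2-17=7; pred: 20+4-8=16
Step 2: prey: 7+0-4=3; pred: 16+1-6=11
Step 3: prey: 3+0-1=2; pred: 11+0-4=7
Step 4: prey: 2+0-0=2; pred: 7+0-2=5
Step 5: prey: 2+0-0=2; pred: 5+0-2=3
Step 6: prey: 2+0-0=2; pred: 3+0-1=2
Step 7: prey: 2+0-0=2; pred: 2+0-0=2
Steps 8-15: state stable at prey=2, pred=2 (no change)
No extinction within 15 steps

Answer: 16 both-alive 2 2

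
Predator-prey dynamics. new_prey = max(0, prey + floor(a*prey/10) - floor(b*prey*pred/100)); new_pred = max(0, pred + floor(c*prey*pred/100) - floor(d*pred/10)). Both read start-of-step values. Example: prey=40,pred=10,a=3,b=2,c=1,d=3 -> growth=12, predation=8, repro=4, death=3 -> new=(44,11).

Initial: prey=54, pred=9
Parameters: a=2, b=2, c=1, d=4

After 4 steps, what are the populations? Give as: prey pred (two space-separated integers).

Answer: 50 15

Derivation:
Step 1: prey: 54+10-9=55; pred: 9+4-3=10
Step 2: prey: 55+11-11=55; pred: 10+5-4=11
Step 3: prey: 55+11-12=54; pred: 11+6-4=13
Step 4: prey: 54+10-14=50; pred: 13+7-5=15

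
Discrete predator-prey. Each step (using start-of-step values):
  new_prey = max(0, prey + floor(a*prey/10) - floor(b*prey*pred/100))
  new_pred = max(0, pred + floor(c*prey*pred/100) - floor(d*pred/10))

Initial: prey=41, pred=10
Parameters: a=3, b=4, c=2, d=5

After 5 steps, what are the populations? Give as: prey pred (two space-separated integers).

Answer: 8 11

Derivation:
Step 1: prey: 41+12-16=37; pred: 10+8-5=13
Step 2: prey: 37+11-19=29; pred: 13+9-6=16
Step 3: prey: 29+8-18=19; pred: 16+9-8=17
Step 4: prey: 19+5-12=12; pred: 17+6-8=15
Step 5: prey: 12+3-7=8; pred: 15+3-7=11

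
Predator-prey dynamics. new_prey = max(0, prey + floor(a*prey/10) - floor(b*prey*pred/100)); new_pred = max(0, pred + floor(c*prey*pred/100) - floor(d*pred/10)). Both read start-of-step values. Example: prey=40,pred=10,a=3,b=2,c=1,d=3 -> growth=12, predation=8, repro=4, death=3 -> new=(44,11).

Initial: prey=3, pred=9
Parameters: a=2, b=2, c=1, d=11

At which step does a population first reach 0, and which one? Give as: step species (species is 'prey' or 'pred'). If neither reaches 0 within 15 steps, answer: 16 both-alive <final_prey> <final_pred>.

Step 1: prey: 3+0-0=3; pred: 9+0-9=0
First extinction: pred at step 1

Answer: 1 pred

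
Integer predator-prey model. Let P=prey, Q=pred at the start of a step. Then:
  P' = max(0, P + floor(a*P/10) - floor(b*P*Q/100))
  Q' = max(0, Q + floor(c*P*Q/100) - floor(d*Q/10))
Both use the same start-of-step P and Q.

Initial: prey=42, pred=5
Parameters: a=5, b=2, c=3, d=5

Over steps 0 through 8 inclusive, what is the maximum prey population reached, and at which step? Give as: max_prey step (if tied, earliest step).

Step 1: prey: 42+21-4=59; pred: 5+6-2=9
Step 2: prey: 59+29-10=78; pred: 9+15-4=20
Step 3: prey: 78+39-31=86; pred: 20+46-10=56
Step 4: prey: 86+43-96=33; pred: 56+144-28=172
Step 5: prey: 33+16-113=0; pred: 172+170-86=256
Step 6: prey: 0+0-0=0; pred: 256+0-128=128
Step 7: prey: 0+0-0=0; pred: 128+0-64=64
Step 8: prey: 0+0-0=0; pred: 64+0-32=32
Max prey = 86 at step 3

Answer: 86 3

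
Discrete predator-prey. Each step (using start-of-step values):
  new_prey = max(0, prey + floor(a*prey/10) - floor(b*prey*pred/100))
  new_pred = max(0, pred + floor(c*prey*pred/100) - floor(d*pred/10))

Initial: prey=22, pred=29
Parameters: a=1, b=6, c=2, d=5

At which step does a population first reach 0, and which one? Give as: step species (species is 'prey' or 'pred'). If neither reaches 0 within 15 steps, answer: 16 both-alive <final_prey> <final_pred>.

Answer: 1 prey

Derivation:
Step 1: prey: 22+2-38=0; pred: 29+12-14=27
First extinction: prey at step 1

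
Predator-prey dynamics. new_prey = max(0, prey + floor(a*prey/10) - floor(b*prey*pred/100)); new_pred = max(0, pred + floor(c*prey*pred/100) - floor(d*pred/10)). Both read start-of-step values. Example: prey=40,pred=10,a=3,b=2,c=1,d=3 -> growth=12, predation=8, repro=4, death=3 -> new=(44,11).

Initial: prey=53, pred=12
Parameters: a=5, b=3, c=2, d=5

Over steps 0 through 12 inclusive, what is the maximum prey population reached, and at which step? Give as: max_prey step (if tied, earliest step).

Step 1: prey: 53+26-19=60; pred: 12+12-6=18
Step 2: prey: 60+30-32=58; pred: 18+21-9=30
Step 3: prey: 58+29-52=35; pred: 30+34-15=49
Step 4: prey: 35+17-51=1; pred: 49+34-24=59
Step 5: prey: 1+0-1=0; pred: 59+1-29=31
Step 6: prey: 0+0-0=0; pred: 31+0-15=16
Step 7: prey: 0+0-0=0; pred: 16+0-8=8
Step 8: prey: 0+0-0=0; pred: 8+0-4=4
Step 9: prey: 0+0-0=0; pred: 4+0-2=2
Step 10: prey: 0+0-0=0; pred: 2+0-1=1
Step 11: prey: 0+0-0=0; pred: 1+0-0=1
Step 12: prey: 0+0-0=0; pred: 1+0-0=1
Max prey = 60 at step 1

Answer: 60 1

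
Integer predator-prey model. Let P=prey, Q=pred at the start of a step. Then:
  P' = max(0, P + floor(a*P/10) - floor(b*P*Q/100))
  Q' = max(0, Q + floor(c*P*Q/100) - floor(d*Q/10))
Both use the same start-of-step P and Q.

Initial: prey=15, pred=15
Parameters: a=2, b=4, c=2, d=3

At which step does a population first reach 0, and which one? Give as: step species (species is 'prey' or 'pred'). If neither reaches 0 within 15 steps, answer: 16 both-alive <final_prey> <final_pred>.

Step 1: prey: 15+3-9=9; pred: 15+4-4=15
Step 2: prey: 9+1-5=5; pred: 15+2-4=13
Step 3: prey: 5+1-2=4; pred: 13+1-3=11
Step 4: prey: 4+0-1=3; pred: 11+0-3=8
Step 5: prey: 3+0-0=3; pred: 8+0-2=6
Step 6: prey: 3+0-0=3; pred: 6+0-1=5
Step 7: prey: 3+0-0=3; pred: 5+0-1=4
Step 8: prey: 3+0-0=3; pred: 4+0-1=3
Step 9: prey: 3+0-0=3; pred: 3+0-0=3
Steps 10-15: state stable at prey=3, pred=3 (no change)
No extinction within 15 steps

Answer: 16 both-alive 3 3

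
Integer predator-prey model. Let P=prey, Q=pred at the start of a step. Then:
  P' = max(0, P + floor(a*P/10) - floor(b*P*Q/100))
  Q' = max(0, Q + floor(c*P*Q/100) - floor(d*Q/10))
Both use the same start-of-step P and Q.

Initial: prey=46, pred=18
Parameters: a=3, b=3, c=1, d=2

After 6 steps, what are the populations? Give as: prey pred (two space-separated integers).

Answer: 2 17

Derivation:
Step 1: prey: 46+13-24=35; pred: 18+8-3=23
Step 2: prey: 35+10-24=21; pred: 23+8-4=27
Step 3: prey: 21+6-17=10; pred: 27+5-5=27
Step 4: prey: 10+3-8=5; pred: 27+2-5=24
Step 5: prey: 5+1-3=3; pred: 24+1-4=21
Step 6: prey: 3+0-1=2; pred: 21+0-4=17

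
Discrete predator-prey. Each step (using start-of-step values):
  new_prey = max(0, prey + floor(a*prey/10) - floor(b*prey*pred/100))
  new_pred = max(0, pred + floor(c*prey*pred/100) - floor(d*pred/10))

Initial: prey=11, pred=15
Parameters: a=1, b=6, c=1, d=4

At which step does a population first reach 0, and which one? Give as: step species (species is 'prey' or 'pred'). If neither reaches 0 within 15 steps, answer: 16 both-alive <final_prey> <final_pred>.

Step 1: prey: 11+1-9=3; pred: 15+1-6=10
Step 2: prey: 3+0-1=2; pred: 10+0-4=6
Step 3: prey: 2+0-0=2; pred: 6+0-2=4
Step 4: prey: 2+0-0=2; pred: 4+0-1=3
Step 5: prey: 2+0-0=2; pred: 3+0-1=2
Step 6: prey: 2+0-0=2; pred: 2+0-0=2
Steps 7-15: state stable at prey=2, pred=2 (no change)
No extinction within 15 steps

Answer: 16 both-alive 2 2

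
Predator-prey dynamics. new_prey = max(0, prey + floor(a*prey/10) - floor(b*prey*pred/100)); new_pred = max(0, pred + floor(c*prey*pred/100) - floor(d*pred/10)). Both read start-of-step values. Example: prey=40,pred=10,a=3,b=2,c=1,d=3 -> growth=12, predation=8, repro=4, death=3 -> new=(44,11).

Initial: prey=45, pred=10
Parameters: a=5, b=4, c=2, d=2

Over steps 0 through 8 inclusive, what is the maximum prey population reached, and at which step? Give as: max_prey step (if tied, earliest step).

Answer: 49 1

Derivation:
Step 1: prey: 45+22-18=49; pred: 10+9-2=17
Step 2: prey: 49+24-33=40; pred: 17+16-3=30
Step 3: prey: 40+20-48=12; pred: 30+24-6=48
Step 4: prey: 12+6-23=0; pred: 48+11-9=50
Step 5: prey: 0+0-0=0; pred: 50+0-10=40
Step 6: prey: 0+0-0=0; pred: 40+0-8=32
Step 7: prey: 0+0-0=0; pred: 32+0-6=26
Step 8: prey: 0+0-0=0; pred: 26+0-5=21
Max prey = 49 at step 1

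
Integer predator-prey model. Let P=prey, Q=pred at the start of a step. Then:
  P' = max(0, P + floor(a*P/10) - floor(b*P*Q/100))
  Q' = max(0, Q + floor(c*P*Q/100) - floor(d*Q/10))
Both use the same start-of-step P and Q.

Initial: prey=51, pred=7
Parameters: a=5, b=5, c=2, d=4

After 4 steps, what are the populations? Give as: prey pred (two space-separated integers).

Answer: 0 38

Derivation:
Step 1: prey: 51+25-17=59; pred: 7+7-2=12
Step 2: prey: 59+29-35=53; pred: 12+14-4=22
Step 3: prey: 53+26-58=21; pred: 22+23-8=37
Step 4: prey: 21+10-38=0; pred: 37+15-14=38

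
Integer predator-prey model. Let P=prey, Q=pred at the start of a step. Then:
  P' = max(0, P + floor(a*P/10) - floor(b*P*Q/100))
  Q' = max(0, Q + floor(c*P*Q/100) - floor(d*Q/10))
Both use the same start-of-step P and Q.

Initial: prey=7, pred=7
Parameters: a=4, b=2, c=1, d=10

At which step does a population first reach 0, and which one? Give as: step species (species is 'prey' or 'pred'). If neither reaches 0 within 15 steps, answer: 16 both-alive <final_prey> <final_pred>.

Answer: 1 pred

Derivation:
Step 1: prey: 7+2-0=9; pred: 7+0-7=0
First extinction: pred at step 1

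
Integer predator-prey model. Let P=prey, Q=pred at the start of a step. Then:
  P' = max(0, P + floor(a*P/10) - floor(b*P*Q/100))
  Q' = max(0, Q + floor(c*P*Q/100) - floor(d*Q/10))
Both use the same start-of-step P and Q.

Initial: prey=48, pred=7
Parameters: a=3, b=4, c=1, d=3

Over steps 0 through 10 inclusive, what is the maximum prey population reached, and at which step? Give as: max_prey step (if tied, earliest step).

Step 1: prey: 48+14-13=49; pred: 7+3-2=8
Step 2: prey: 49+14-15=48; pred: 8+3-2=9
Step 3: prey: 48+14-17=45; pred: 9+4-2=11
Step 4: prey: 45+13-19=39; pred: 11+4-3=12
Step 5: prey: 39+11-18=32; pred: 12+4-3=13
Step 6: prey: 32+9-16=25; pred: 13+4-3=14
Step 7: prey: 25+7-14=18; pred: 14+3-4=13
Step 8: prey: 18+5-9=14; pred: 13+2-3=12
Step 9: prey: 14+4-6=12; pred: 12+1-3=10
Step 10: prey: 12+3-4=11; pred: 10+1-3=8
Max prey = 49 at step 1

Answer: 49 1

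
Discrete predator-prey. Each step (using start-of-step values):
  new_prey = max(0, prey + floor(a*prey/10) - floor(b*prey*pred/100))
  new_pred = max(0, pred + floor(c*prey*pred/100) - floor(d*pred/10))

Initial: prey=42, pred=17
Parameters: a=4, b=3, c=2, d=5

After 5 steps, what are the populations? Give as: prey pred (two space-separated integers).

Step 1: prey: 42+16-21=37; pred: 17+14-8=23
Step 2: prey: 37+14-25=26; pred: 23+17-11=29
Step 3: prey: 26+10-22=14; pred: 29+15-14=30
Step 4: prey: 14+5-12=7; pred: 30+8-15=23
Step 5: prey: 7+2-4=5; pred: 23+3-11=15

Answer: 5 15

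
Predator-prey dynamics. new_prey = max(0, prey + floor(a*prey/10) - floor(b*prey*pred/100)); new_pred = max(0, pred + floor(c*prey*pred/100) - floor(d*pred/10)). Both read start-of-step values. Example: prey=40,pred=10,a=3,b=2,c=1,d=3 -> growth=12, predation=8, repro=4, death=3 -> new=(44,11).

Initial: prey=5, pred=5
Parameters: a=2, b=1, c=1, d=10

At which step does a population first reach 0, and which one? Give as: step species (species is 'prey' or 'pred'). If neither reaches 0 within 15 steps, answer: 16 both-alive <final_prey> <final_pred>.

Answer: 1 pred

Derivation:
Step 1: prey: 5+1-0=6; pred: 5+0-5=0
First extinction: pred at step 1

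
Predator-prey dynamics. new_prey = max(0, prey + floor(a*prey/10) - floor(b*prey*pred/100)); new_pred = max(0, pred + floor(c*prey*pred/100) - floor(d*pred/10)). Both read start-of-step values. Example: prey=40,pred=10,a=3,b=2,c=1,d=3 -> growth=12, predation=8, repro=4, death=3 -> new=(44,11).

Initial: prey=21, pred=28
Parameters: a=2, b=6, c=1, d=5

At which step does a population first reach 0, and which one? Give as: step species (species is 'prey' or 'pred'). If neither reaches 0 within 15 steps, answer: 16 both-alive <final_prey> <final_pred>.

Step 1: prey: 21+4-35=0; pred: 28+5-14=19
First extinction: prey at step 1

Answer: 1 prey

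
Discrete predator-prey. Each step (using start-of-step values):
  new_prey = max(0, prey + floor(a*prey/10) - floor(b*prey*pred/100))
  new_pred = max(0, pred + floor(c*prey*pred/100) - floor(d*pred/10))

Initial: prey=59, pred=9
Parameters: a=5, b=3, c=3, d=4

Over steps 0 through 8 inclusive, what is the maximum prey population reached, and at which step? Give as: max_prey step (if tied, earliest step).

Step 1: prey: 59+29-15=73; pred: 9+15-3=21
Step 2: prey: 73+36-45=64; pred: 21+45-8=58
Step 3: prey: 64+32-111=0; pred: 58+111-23=146
Step 4: prey: 0+0-0=0; pred: 146+0-58=88
Step 5: prey: 0+0-0=0; pred: 88+0-35=53
Step 6: prey: 0+0-0=0; pred: 53+0-21=32
Step 7: prey: 0+0-0=0; pred: 32+0-12=20
Step 8: prey: 0+0-0=0; pred: 20+0-8=12
Max prey = 73 at step 1

Answer: 73 1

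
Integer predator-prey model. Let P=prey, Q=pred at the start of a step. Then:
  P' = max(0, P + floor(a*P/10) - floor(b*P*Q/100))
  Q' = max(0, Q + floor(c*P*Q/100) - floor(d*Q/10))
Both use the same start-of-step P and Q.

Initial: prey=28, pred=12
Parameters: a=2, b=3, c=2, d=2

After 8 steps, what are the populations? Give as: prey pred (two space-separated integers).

Step 1: prey: 28+5-10=23; pred: 12+6-2=16
Step 2: prey: 23+4-11=16; pred: 16+7-3=20
Step 3: prey: 16+3-9=10; pred: 20+6-4=22
Step 4: prey: 10+2-6=6; pred: 22+4-4=22
Step 5: prey: 6+1-3=4; pred: 22+2-4=20
Step 6: prey: 4+0-2=2; pred: 20+1-4=17
Step 7: prey: 2+0-1=1; pred: 17+0-3=14
Step 8: prey: 1+0-0=1; pred: 14+0-2=12

Answer: 1 12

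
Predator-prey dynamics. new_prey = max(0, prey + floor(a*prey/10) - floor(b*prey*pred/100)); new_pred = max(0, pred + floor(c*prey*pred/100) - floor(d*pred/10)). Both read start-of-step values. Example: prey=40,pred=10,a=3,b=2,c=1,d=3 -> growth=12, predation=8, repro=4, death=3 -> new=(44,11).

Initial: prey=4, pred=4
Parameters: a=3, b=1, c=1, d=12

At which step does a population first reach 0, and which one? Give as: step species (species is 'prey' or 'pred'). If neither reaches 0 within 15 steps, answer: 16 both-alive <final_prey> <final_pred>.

Answer: 1 pred

Derivation:
Step 1: prey: 4+1-0=5; pred: 4+0-4=0
First extinction: pred at step 1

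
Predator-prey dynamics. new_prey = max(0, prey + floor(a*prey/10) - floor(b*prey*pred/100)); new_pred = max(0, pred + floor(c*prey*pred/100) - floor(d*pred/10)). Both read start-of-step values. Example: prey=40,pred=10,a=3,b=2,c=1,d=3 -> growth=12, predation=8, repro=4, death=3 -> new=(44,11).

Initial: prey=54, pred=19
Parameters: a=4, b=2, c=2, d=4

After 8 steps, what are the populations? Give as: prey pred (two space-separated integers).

Step 1: prey: 54+21-20=55; pred: 19+20-7=32
Step 2: prey: 55+22-35=42; pred: 32+35-12=55
Step 3: prey: 42+16-46=12; pred: 55+46-22=79
Step 4: prey: 12+4-18=0; pred: 79+18-31=66
Step 5: prey: 0+0-0=0; pred: 66+0-26=40
Step 6: prey: 0+0-0=0; pred: 40+0-16=24
Step 7: prey: 0+0-0=0; pred: 24+0-9=15
Step 8: prey: 0+0-0=0; pred: 15+0-6=9

Answer: 0 9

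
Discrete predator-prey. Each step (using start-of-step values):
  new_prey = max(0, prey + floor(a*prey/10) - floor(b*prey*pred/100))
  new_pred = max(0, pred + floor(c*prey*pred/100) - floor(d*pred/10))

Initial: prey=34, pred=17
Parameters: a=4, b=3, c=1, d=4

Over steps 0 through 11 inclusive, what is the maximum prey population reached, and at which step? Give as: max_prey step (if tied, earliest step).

Answer: 61 11

Derivation:
Step 1: prey: 34+13-17=30; pred: 17+5-6=16
Step 2: prey: 30+12-14=28; pred: 16+4-6=14
Step 3: prey: 28+11-11=28; pred: 14+3-5=12
Step 4: prey: 28+11-10=29; pred: 12+3-4=11
Step 5: prey: 29+11-9=31; pred: 11+3-4=10
Step 6: prey: 31+12-9=34; pred: 10+3-4=9
Step 7: prey: 34+13-9=38; pred: 9+3-3=9
Step 8: prey: 38+15-10=43; pred: 9+3-3=9
Step 9: prey: 43+17-11=49; pred: 9+3-3=9
Step 10: prey: 49+19-13=55; pred: 9+4-3=10
Step 11: prey: 55+22-16=61; pred: 10+5-4=11
Max prey = 61 at step 11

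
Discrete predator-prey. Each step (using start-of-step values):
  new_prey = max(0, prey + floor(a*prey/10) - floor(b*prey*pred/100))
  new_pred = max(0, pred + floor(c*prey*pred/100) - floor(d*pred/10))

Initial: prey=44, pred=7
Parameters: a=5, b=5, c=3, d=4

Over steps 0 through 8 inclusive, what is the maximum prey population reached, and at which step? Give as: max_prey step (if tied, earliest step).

Step 1: prey: 44+22-15=51; pred: 7+9-2=14
Step 2: prey: 51+25-35=41; pred: 14+21-5=30
Step 3: prey: 41+20-61=0; pred: 30+36-12=54
Step 4: prey: 0+0-0=0; pred: 54+0-21=33
Step 5: prey: 0+0-0=0; pred: 33+0-13=20
Step 6: prey: 0+0-0=0; pred: 20+0-8=12
Step 7: prey: 0+0-0=0; pred: 12+0-4=8
Step 8: prey: 0+0-0=0; pred: 8+0-3=5
Max prey = 51 at step 1

Answer: 51 1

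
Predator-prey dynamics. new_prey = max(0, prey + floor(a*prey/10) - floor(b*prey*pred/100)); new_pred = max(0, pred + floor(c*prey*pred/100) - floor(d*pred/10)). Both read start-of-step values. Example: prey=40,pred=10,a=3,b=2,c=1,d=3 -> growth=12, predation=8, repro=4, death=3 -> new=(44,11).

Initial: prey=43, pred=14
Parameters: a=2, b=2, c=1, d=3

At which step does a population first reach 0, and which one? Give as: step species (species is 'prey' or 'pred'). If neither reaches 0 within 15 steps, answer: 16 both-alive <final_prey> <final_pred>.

Answer: 16 both-alive 19 3

Derivation:
Step 1: prey: 43+8-12=39; pred: 14+6-4=16
Step 2: prey: 39+7-12=34; pred: 16+6-4=18
Step 3: prey: 34+6-12=28; pred: 18+6-5=19
Step 4: prey: 28+5-10=23; pred: 19+5-5=19
Step 5: prey: 23+4-8=19; pred: 19+4-5=18
Step 6: prey: 19+3-6=16; pred: 18+3-5=16
Step 7: prey: 16+3-5=14; pred: 16+2-4=14
Step 8: prey: 14+2-3=13; pred: 14+1-4=11
Step 9: prey: 13+2-2=13; pred: 11+1-3=9
Step 10: prey: 13+2-2=13; pred: 9+1-2=8
Step 11: prey: 13+2-2=13; pred: 8+1-2=7
Step 12: prey: 13+2-1=14; pred: 7+0-2=5
Step 13: prey: 14+2-1=15; pred: 5+0-1=4
Step 14: prey: 15+3-1=17; pred: 4+0-1=3
Step 15: prey: 17+3-1=19; pred: 3+0-0=3
No extinction within 15 steps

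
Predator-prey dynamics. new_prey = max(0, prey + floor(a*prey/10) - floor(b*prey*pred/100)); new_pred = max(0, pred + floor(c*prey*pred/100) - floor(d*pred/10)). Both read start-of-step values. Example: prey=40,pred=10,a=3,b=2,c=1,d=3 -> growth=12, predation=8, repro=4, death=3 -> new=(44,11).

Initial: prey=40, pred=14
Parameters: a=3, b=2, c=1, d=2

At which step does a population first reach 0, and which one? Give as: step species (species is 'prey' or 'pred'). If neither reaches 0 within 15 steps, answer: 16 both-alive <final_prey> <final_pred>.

Step 1: prey: 40+12-11=41; pred: 14+5-2=17
Step 2: prey: 41+12-13=40; pred: 17+6-3=20
Step 3: prey: 40+12-16=36; pred: 20+8-4=24
Step 4: prey: 36+10-17=29; pred: 24+8-4=28
Step 5: prey: 29+8-16=21; pred: 28+8-5=31
Step 6: prey: 21+6-13=14; pred: 31+6-6=31
Step 7: prey: 14+4-8=10; pred: 31+4-6=29
Step 8: prey: 10+3-5=8; pred: 29+2-5=26
Step 9: prey: 8+2-4=6; pred: 26+2-5=23
Step 10: prey: 6+1-2=5; pred: 23+1-4=20
Step 11: prey: 5+1-2=4; pred: 20+1-4=17
Step 12: prey: 4+1-1=4; pred: 17+0-3=14
Step 13: prey: 4+1-1=4; pred: 14+0-2=12
Step 14: prey: 4+1-0=5; pred: 12+0-2=10
Step 15: prey: 5+1-1=5; pred: 10+0-2=8
No extinction within 15 steps

Answer: 16 both-alive 5 8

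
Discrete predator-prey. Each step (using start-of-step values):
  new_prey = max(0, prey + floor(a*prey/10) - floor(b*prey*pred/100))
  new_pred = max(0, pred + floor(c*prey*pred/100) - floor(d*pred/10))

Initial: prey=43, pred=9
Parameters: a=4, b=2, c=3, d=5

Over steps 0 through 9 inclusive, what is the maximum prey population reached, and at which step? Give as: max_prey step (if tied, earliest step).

Step 1: prey: 43+17-7=53; pred: 9+11-4=16
Step 2: prey: 53+21-16=58; pred: 16+25-8=33
Step 3: prey: 58+23-38=43; pred: 33+57-16=74
Step 4: prey: 43+17-63=0; pred: 74+95-37=132
Step 5: prey: 0+0-0=0; pred: 132+0-66=66
Step 6: prey: 0+0-0=0; pred: 66+0-33=33
Step 7: prey: 0+0-0=0; pred: 33+0-16=17
Step 8: prey: 0+0-0=0; pred: 17+0-8=9
Step 9: prey: 0+0-0=0; pred: 9+0-4=5
Max prey = 58 at step 2

Answer: 58 2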